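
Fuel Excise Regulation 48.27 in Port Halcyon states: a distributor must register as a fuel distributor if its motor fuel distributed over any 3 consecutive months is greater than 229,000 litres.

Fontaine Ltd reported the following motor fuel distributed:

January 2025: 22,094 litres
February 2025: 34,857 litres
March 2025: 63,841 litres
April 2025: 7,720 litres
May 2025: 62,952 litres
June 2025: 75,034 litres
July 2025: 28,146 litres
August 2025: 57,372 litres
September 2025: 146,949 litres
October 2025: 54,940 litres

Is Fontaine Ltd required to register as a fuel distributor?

Yes

January 2025–March 2025: 22,094 litres + 34,857 litres + 63,841 litres = 120,792 litres (under)
February 2025–April 2025: 34,857 litres + 63,841 litres + 7,720 litres = 106,418 litres (under)
March 2025–May 2025: 63,841 litres + 7,720 litres + 62,952 litres = 134,513 litres (under)
April 2025–June 2025: 7,720 litres + 62,952 litres + 75,034 litres = 145,706 litres (under)
May 2025–July 2025: 62,952 litres + 75,034 litres + 28,146 litres = 166,132 litres (under)
June 2025–August 2025: 75,034 litres + 28,146 litres + 57,372 litres = 160,552 litres (under)
July 2025–September 2025: 28,146 litres + 57,372 litres + 146,949 litres = 232,467 litres (over)
August 2025–October 2025: 57,372 litres + 146,949 litres + 54,940 litres = 259,261 litres (over)
At least one window exceeds 229,000 litres.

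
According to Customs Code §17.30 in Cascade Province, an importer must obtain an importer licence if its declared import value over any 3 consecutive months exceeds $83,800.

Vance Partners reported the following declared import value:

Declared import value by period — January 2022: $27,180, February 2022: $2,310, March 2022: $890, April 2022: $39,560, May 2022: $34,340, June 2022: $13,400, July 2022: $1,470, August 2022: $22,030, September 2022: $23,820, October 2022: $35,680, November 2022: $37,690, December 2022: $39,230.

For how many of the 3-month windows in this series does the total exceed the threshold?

3

January 2022–March 2022: $27,180 + $2,310 + $890 = $30,380 (under)
February 2022–April 2022: $2,310 + $890 + $39,560 = $42,760 (under)
March 2022–May 2022: $890 + $39,560 + $34,340 = $74,790 (under)
April 2022–June 2022: $39,560 + $34,340 + $13,400 = $87,300 (over)
May 2022–July 2022: $34,340 + $13,400 + $1,470 = $49,210 (under)
June 2022–August 2022: $13,400 + $1,470 + $22,030 = $36,900 (under)
July 2022–September 2022: $1,470 + $22,030 + $23,820 = $47,320 (under)
August 2022–October 2022: $22,030 + $23,820 + $35,680 = $81,530 (under)
September 2022–November 2022: $23,820 + $35,680 + $37,690 = $97,190 (over)
October 2022–December 2022: $35,680 + $37,690 + $39,230 = $112,600 (over)
3 windows exceed the threshold.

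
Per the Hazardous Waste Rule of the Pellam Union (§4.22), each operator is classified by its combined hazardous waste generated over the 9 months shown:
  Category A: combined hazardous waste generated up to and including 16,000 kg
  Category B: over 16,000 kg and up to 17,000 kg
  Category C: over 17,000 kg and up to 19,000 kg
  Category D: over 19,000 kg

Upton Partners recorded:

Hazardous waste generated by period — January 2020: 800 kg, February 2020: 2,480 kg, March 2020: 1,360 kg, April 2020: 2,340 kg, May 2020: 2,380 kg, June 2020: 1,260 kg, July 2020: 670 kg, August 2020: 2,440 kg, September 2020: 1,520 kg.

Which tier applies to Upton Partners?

Category A

Combined hazardous waste generated: 800 kg + 2,480 kg + 1,360 kg + 2,340 kg + 2,380 kg + 1,260 kg + 670 kg + 2,440 kg + 1,520 kg = 15,250 kg.
15,250 kg ≤ 16,000 kg, so Category A applies.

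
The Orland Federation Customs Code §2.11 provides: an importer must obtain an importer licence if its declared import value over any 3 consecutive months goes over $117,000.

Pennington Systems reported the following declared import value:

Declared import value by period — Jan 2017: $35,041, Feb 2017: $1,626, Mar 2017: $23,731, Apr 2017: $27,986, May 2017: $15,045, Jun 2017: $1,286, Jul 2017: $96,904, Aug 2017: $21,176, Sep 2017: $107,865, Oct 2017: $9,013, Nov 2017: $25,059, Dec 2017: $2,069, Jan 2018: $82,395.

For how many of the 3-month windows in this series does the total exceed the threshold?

Jan 2017–Mar 2017: $35,041 + $1,626 + $23,731 = $60,398 (under)
Feb 2017–Apr 2017: $1,626 + $23,731 + $27,986 = $53,343 (under)
Mar 2017–May 2017: $23,731 + $27,986 + $15,045 = $66,762 (under)
Apr 2017–Jun 2017: $27,986 + $15,045 + $1,286 = $44,317 (under)
May 2017–Jul 2017: $15,045 + $1,286 + $96,904 = $113,235 (under)
Jun 2017–Aug 2017: $1,286 + $96,904 + $21,176 = $119,366 (over)
Jul 2017–Sep 2017: $96,904 + $21,176 + $107,865 = $225,945 (over)
Aug 2017–Oct 2017: $21,176 + $107,865 + $9,013 = $138,054 (over)
Sep 2017–Nov 2017: $107,865 + $9,013 + $25,059 = $141,937 (over)
Oct 2017–Dec 2017: $9,013 + $25,059 + $2,069 = $36,141 (under)
Nov 2017–Jan 2018: $25,059 + $2,069 + $82,395 = $109,523 (under)
4 windows exceed the threshold.

4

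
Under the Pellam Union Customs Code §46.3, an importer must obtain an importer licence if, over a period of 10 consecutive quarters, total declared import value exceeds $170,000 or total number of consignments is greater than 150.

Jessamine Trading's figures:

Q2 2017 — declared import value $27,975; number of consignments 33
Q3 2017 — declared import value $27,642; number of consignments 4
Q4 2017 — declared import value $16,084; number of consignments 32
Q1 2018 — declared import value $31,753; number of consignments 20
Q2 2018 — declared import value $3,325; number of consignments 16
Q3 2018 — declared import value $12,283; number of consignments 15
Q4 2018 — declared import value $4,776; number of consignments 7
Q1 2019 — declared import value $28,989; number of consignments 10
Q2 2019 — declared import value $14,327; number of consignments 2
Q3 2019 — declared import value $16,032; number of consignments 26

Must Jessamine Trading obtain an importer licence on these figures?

Yes

Total declared import value: $27,975 + $27,642 + $16,084 + $31,753 + $3,325 + $12,283 + $4,776 + $28,989 + $14,327 + $16,032 = $183,186 (> $170,000).
Total number of consignments: 33 + 4 + 32 + 20 + 16 + 15 + 7 + 10 + 2 + 26 = 165 (> 150).
The test is 'or': at least one threshold is exceeded.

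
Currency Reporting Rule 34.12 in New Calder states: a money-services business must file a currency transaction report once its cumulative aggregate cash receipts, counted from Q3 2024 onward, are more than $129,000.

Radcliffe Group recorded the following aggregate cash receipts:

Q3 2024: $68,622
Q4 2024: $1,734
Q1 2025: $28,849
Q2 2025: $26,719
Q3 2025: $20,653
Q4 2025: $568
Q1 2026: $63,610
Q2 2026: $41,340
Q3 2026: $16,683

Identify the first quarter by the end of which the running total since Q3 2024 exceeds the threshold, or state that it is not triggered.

Q3 2025

Through Q3 2024: $68,622
Through Q4 2024: $70,356
Through Q1 2025: $99,205
Through Q2 2025: $125,924
Through Q3 2025: $146,577 ← exceeds threshold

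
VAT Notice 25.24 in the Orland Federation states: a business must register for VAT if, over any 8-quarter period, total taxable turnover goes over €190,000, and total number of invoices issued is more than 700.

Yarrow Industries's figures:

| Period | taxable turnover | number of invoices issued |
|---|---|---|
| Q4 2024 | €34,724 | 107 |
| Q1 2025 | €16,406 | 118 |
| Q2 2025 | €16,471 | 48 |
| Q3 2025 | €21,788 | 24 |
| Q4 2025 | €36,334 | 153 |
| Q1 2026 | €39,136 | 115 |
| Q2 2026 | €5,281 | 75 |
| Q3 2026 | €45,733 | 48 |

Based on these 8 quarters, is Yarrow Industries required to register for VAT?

Total taxable turnover: €34,724 + €16,406 + €16,471 + €21,788 + €36,334 + €39,136 + €5,281 + €45,733 = €215,873 (> €190,000).
Total number of invoices issued: 107 + 118 + 48 + 24 + 153 + 115 + 75 + 48 = 688 (≤ 700).
The test is 'and': the rule requires both, and at least one is not exceeded.

No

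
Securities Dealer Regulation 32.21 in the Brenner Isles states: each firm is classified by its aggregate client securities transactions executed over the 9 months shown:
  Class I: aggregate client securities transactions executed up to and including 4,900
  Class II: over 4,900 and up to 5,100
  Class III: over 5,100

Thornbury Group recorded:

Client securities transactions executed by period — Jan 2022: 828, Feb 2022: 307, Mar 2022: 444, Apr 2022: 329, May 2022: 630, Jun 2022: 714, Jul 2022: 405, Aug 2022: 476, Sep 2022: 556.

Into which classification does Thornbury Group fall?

Class I

Aggregate client securities transactions executed: 828 + 307 + 444 + 329 + 630 + 714 + 405 + 476 + 556 = 4,689.
4,689 ≤ 4,900, so Class I applies.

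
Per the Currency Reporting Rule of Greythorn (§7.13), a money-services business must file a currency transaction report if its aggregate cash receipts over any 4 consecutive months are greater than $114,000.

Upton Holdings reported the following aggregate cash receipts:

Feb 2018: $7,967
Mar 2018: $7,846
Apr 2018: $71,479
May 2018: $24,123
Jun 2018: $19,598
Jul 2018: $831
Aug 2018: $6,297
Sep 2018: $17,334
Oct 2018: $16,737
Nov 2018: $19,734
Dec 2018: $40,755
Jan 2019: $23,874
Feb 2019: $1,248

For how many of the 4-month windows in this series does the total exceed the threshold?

2

Feb 2018–May 2018: $7,967 + $7,846 + $71,479 + $24,123 = $111,415 (under)
Mar 2018–Jun 2018: $7,846 + $71,479 + $24,123 + $19,598 = $123,046 (over)
Apr 2018–Jul 2018: $71,479 + $24,123 + $19,598 + $831 = $116,031 (over)
May 2018–Aug 2018: $24,123 + $19,598 + $831 + $6,297 = $50,849 (under)
Jun 2018–Sep 2018: $19,598 + $831 + $6,297 + $17,334 = $44,060 (under)
Jul 2018–Oct 2018: $831 + $6,297 + $17,334 + $16,737 = $41,199 (under)
Aug 2018–Nov 2018: $6,297 + $17,334 + $16,737 + $19,734 = $60,102 (under)
Sep 2018–Dec 2018: $17,334 + $16,737 + $19,734 + $40,755 = $94,560 (under)
Oct 2018–Jan 2019: $16,737 + $19,734 + $40,755 + $23,874 = $101,100 (under)
Nov 2018–Feb 2019: $19,734 + $40,755 + $23,874 + $1,248 = $85,611 (under)
2 windows exceed the threshold.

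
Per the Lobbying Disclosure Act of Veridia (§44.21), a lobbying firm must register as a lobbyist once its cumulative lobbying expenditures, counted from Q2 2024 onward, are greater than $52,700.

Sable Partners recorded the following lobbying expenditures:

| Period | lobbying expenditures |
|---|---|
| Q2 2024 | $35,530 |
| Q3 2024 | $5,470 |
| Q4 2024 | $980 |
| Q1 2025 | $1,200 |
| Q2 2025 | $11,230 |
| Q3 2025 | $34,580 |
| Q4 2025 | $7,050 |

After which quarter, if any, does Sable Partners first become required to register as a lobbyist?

Through Q2 2024: $35,530
Through Q3 2024: $41,000
Through Q4 2024: $41,980
Through Q1 2025: $43,180
Through Q2 2025: $54,410 ← exceeds threshold

Q2 2025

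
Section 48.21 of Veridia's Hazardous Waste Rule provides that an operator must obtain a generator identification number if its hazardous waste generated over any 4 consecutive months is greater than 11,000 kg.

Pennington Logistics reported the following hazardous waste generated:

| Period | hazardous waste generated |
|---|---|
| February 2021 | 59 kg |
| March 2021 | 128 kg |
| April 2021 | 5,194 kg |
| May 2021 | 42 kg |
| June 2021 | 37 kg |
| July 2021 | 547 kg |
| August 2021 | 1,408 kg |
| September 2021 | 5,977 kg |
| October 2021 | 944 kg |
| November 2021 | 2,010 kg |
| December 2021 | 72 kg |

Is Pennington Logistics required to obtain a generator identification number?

No

February 2021–May 2021: 59 kg + 128 kg + 5,194 kg + 42 kg = 5,423 kg (under)
March 2021–June 2021: 128 kg + 5,194 kg + 42 kg + 37 kg = 5,401 kg (under)
April 2021–July 2021: 5,194 kg + 42 kg + 37 kg + 547 kg = 5,820 kg (under)
May 2021–August 2021: 42 kg + 37 kg + 547 kg + 1,408 kg = 2,034 kg (under)
June 2021–September 2021: 37 kg + 547 kg + 1,408 kg + 5,977 kg = 7,969 kg (under)
July 2021–October 2021: 547 kg + 1,408 kg + 5,977 kg + 944 kg = 8,876 kg (under)
August 2021–November 2021: 1,408 kg + 5,977 kg + 944 kg + 2,010 kg = 10,339 kg (under)
September 2021–December 2021: 5,977 kg + 944 kg + 2,010 kg + 72 kg = 9,003 kg (under)
No window exceeds 11,000 kg.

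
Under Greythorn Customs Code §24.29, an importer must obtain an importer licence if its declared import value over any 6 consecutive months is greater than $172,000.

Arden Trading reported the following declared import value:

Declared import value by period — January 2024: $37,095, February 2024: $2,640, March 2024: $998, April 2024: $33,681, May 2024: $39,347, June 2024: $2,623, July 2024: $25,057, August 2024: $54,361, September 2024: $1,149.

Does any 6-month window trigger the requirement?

January 2024–June 2024: $37,095 + $2,640 + $998 + $33,681 + $39,347 + $2,623 = $116,384 (under)
February 2024–July 2024: $2,640 + $998 + $33,681 + $39,347 + $2,623 + $25,057 = $104,346 (under)
March 2024–August 2024: $998 + $33,681 + $39,347 + $2,623 + $25,057 + $54,361 = $156,067 (under)
April 2024–September 2024: $33,681 + $39,347 + $2,623 + $25,057 + $54,361 + $1,149 = $156,218 (under)
No window exceeds $172,000.

No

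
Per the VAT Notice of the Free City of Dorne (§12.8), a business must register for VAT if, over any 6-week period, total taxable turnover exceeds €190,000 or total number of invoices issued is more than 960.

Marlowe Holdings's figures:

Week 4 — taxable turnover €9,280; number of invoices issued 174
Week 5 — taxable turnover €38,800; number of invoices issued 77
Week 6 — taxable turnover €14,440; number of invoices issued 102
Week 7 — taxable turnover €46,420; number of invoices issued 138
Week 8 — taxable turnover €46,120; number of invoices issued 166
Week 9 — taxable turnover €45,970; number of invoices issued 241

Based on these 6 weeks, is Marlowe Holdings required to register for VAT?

Yes

Total taxable turnover: €9,280 + €38,800 + €14,440 + €46,420 + €46,120 + €45,970 = €201,030 (> €190,000).
Total number of invoices issued: 174 + 77 + 102 + 138 + 166 + 241 = 898 (≤ 960).
The test is 'or': at least one threshold is exceeded.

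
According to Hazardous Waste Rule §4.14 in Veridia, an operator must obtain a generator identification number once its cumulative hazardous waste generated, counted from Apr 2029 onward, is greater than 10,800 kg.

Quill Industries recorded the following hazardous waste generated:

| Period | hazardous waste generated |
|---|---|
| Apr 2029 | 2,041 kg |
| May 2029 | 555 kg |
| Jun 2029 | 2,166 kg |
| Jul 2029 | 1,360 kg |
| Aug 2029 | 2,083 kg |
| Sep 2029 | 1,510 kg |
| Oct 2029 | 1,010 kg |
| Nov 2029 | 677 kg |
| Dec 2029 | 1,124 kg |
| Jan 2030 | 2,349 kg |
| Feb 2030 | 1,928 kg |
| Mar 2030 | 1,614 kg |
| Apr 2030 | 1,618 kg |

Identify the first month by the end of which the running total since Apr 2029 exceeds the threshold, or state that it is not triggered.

Through Apr 2029: 2,041 kg
Through May 2029: 2,596 kg
Through Jun 2029: 4,762 kg
Through Jul 2029: 6,122 kg
Through Aug 2029: 8,205 kg
Through Sep 2029: 9,715 kg
Through Oct 2029: 10,725 kg
Through Nov 2029: 11,402 kg ← exceeds threshold

Nov 2029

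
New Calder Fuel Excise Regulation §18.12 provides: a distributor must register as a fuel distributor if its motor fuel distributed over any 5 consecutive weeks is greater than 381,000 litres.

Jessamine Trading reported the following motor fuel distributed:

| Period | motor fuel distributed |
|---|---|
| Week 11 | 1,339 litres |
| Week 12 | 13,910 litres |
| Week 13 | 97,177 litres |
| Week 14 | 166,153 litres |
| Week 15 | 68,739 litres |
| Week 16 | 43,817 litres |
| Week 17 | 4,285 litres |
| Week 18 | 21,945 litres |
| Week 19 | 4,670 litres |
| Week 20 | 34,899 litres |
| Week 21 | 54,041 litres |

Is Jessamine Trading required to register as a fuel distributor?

Yes

Week 11–Week 15: 1,339 litres + 13,910 litres + 97,177 litres + 166,153 litres + 68,739 litres = 347,318 litres (under)
Week 12–Week 16: 13,910 litres + 97,177 litres + 166,153 litres + 68,739 litres + 43,817 litres = 389,796 litres (over)
Week 13–Week 17: 97,177 litres + 166,153 litres + 68,739 litres + 43,817 litres + 4,285 litres = 380,171 litres (under)
Week 14–Week 18: 166,153 litres + 68,739 litres + 43,817 litres + 4,285 litres + 21,945 litres = 304,939 litres (under)
Week 15–Week 19: 68,739 litres + 43,817 litres + 4,285 litres + 21,945 litres + 4,670 litres = 143,456 litres (under)
Week 16–Week 20: 43,817 litres + 4,285 litres + 21,945 litres + 4,670 litres + 34,899 litres = 109,616 litres (under)
Week 17–Week 21: 4,285 litres + 21,945 litres + 4,670 litres + 34,899 litres + 54,041 litres = 119,840 litres (under)
At least one window exceeds 381,000 litres.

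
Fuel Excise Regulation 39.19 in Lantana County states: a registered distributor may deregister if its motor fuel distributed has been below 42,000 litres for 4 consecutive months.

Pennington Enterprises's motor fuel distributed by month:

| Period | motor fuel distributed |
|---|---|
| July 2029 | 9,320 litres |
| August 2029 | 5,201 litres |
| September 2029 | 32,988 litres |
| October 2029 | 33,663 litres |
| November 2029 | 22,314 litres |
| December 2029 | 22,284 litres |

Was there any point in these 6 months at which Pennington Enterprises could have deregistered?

Months below 42,000 litres: July 2029, August 2029, September 2029, October 2029, November 2029, December 2029.
Longest run of consecutive months below the threshold: 6.
6 ≥ 4, so Pennington Enterprises became eligible.

Yes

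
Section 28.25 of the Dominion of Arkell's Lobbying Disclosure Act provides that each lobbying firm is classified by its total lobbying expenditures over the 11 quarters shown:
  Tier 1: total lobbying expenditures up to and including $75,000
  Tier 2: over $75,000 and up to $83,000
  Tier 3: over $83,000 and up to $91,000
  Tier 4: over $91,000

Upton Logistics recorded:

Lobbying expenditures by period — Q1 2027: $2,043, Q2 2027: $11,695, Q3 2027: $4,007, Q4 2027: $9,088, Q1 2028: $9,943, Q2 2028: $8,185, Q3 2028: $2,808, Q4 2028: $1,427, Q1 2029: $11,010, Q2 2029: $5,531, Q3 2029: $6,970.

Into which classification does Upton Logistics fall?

Total lobbying expenditures: $2,043 + $11,695 + $4,007 + $9,088 + $9,943 + $8,185 + $2,808 + $1,427 + $11,010 + $5,531 + $6,970 = $72,707.
$72,707 ≤ $75,000, so Tier 1 applies.

Tier 1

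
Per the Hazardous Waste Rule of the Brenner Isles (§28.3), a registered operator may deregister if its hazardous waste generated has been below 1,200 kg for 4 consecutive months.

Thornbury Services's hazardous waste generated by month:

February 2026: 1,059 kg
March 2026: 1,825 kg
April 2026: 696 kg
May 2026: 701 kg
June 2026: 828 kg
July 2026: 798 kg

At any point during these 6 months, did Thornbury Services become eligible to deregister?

Yes

Months below 1,200 kg: February 2026, April 2026, May 2026, June 2026, July 2026.
Longest run of consecutive months below the threshold: 4.
4 ≥ 4, so Thornbury Services became eligible.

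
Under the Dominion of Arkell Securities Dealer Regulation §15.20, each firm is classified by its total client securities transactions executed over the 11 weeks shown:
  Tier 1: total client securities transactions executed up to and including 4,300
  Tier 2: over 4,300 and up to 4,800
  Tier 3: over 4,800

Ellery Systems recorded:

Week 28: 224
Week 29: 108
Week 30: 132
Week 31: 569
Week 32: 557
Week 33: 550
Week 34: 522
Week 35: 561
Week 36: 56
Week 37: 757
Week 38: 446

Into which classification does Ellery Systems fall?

Tier 2

Total client securities transactions executed: 224 + 108 + 132 + 569 + 557 + 550 + 522 + 561 + 56 + 757 + 446 = 4,482.
4,300 < 4,482 ≤ 4,800, so Tier 2 applies.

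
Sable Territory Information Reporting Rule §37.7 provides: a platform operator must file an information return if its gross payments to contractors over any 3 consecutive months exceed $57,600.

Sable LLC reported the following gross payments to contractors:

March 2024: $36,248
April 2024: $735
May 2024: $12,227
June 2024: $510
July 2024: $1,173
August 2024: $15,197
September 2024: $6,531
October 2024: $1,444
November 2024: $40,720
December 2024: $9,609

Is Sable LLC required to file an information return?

No

March 2024–May 2024: $36,248 + $735 + $12,227 = $49,210 (under)
April 2024–June 2024: $735 + $12,227 + $510 = $13,472 (under)
May 2024–July 2024: $12,227 + $510 + $1,173 = $13,910 (under)
June 2024–August 2024: $510 + $1,173 + $15,197 = $16,880 (under)
July 2024–September 2024: $1,173 + $15,197 + $6,531 = $22,901 (under)
August 2024–October 2024: $15,197 + $6,531 + $1,444 = $23,172 (under)
September 2024–November 2024: $6,531 + $1,444 + $40,720 = $48,695 (under)
October 2024–December 2024: $1,444 + $40,720 + $9,609 = $51,773 (under)
No window exceeds $57,600.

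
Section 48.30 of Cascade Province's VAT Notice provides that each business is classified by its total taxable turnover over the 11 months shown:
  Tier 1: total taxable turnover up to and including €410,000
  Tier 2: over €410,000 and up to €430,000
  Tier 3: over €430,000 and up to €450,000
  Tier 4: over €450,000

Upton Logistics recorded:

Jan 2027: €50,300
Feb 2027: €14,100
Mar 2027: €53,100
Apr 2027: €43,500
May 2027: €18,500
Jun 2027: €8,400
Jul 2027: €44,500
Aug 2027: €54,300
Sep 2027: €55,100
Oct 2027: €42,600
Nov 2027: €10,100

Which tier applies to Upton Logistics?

Total taxable turnover: €50,300 + €14,100 + €53,100 + €43,500 + €18,500 + €8,400 + €44,500 + €54,300 + €55,100 + €42,600 + €10,100 = €394,500.
€394,500 ≤ €410,000, so Tier 1 applies.

Tier 1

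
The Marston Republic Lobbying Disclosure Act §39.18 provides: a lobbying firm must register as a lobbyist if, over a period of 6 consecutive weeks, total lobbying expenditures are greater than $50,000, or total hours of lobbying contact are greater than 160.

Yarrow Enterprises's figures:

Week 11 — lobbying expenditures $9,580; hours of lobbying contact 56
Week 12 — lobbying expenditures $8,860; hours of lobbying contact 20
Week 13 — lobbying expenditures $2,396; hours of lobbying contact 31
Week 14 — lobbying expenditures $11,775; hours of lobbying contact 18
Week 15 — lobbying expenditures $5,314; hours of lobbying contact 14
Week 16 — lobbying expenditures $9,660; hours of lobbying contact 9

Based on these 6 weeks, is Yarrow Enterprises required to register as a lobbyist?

No

Total lobbying expenditures: $9,580 + $8,860 + $2,396 + $11,775 + $5,314 + $9,660 = $47,585 (≤ $50,000).
Total hours of lobbying contact: 56 + 20 + 31 + 18 + 14 + 9 = 148 (≤ 160).
The test is 'or': neither threshold is exceeded.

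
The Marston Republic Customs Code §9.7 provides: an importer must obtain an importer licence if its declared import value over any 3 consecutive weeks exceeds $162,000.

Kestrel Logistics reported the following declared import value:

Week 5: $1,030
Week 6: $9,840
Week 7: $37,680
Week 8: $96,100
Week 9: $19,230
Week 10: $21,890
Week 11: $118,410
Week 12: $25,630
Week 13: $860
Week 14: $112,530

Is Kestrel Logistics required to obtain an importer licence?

Week 5–Week 7: $1,030 + $9,840 + $37,680 = $48,550 (under)
Week 6–Week 8: $9,840 + $37,680 + $96,100 = $143,620 (under)
Week 7–Week 9: $37,680 + $96,100 + $19,230 = $153,010 (under)
Week 8–Week 10: $96,100 + $19,230 + $21,890 = $137,220 (under)
Week 9–Week 11: $19,230 + $21,890 + $118,410 = $159,530 (under)
Week 10–Week 12: $21,890 + $118,410 + $25,630 = $165,930 (over)
Week 11–Week 13: $118,410 + $25,630 + $860 = $144,900 (under)
Week 12–Week 14: $25,630 + $860 + $112,530 = $139,020 (under)
At least one window exceeds $162,000.

Yes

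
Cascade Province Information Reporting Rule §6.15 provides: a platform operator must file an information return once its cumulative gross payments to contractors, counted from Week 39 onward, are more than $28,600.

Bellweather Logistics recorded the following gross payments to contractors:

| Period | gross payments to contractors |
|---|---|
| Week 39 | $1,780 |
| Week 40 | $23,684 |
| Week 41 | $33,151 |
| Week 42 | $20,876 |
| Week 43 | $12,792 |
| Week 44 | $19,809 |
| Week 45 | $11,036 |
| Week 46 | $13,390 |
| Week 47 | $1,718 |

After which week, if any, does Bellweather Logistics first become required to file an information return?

Week 41

Through Week 39: $1,780
Through Week 40: $25,464
Through Week 41: $58,615 ← exceeds threshold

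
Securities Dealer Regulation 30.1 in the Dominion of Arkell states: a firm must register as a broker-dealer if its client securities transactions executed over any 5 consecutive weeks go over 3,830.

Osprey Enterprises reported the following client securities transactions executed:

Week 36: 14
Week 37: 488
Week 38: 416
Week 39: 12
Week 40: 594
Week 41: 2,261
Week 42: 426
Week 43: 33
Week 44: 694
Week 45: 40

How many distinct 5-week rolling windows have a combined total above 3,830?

Week 36–Week 40: 14 + 488 + 416 + 12 + 594 = 1,524 (under)
Week 37–Week 41: 488 + 416 + 12 + 594 + 2,261 = 3,771 (under)
Week 38–Week 42: 416 + 12 + 594 + 2,261 + 426 = 3,709 (under)
Week 39–Week 43: 12 + 594 + 2,261 + 426 + 33 = 3,326 (under)
Week 40–Week 44: 594 + 2,261 + 426 + 33 + 694 = 4,008 (over)
Week 41–Week 45: 2,261 + 426 + 33 + 694 + 40 = 3,454 (under)
1 window exceeds the threshold.

1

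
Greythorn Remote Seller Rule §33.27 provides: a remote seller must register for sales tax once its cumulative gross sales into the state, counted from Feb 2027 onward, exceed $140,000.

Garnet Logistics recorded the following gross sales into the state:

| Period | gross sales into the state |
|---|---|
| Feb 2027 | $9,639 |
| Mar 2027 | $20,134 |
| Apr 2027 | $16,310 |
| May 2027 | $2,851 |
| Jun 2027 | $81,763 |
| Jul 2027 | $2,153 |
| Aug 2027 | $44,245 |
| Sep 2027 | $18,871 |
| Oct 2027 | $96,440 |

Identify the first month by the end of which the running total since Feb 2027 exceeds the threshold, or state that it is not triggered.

Through Feb 2027: $9,639
Through Mar 2027: $29,773
Through Apr 2027: $46,083
Through May 2027: $48,934
Through Jun 2027: $130,697
Through Jul 2027: $132,850
Through Aug 2027: $177,095 ← exceeds threshold

Aug 2027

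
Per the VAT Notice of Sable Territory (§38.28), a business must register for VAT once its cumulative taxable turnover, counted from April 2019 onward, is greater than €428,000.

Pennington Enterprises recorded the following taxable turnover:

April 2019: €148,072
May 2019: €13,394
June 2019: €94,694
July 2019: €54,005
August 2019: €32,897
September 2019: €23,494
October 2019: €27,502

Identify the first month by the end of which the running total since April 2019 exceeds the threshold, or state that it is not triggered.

Not triggered

Through April 2019: €148,072
Through May 2019: €161,466
Through June 2019: €256,160
Through July 2019: €310,165
Through August 2019: €343,062
Through September 2019: €366,556
Through October 2019: €394,058
Final cumulative total €394,058 ≤ €428,000; the threshold is never exceeded.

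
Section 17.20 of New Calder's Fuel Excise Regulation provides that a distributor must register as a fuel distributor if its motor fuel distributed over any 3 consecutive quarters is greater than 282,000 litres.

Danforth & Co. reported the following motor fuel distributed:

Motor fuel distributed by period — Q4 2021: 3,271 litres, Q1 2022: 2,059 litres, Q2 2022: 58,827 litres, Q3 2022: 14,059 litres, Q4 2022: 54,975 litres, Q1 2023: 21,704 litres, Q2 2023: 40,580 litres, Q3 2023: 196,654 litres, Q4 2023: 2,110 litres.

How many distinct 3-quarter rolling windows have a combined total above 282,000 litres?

0

Q4 2021–Q2 2022: 3,271 litres + 2,059 litres + 58,827 litres = 64,157 litres (under)
Q1 2022–Q3 2022: 2,059 litres + 58,827 litres + 14,059 litres = 74,945 litres (under)
Q2 2022–Q4 2022: 58,827 litres + 14,059 litres + 54,975 litres = 127,861 litres (under)
Q3 2022–Q1 2023: 14,059 litres + 54,975 litres + 21,704 litres = 90,738 litres (under)
Q4 2022–Q2 2023: 54,975 litres + 21,704 litres + 40,580 litres = 117,259 litres (under)
Q1 2023–Q3 2023: 21,704 litres + 40,580 litres + 196,654 litres = 258,938 litres (under)
Q2 2023–Q4 2023: 40,580 litres + 196,654 litres + 2,110 litres = 239,344 litres (under)
0 windows exceed the threshold.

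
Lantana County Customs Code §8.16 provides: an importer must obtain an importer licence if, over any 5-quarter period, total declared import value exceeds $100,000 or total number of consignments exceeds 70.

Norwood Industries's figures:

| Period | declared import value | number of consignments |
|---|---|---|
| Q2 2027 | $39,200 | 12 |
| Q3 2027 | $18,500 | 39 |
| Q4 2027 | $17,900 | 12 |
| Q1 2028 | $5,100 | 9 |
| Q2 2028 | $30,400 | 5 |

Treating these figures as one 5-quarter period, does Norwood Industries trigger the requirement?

Total declared import value: $39,200 + $18,500 + $17,900 + $5,100 + $30,400 = $111,100 (> $100,000).
Total number of consignments: 12 + 39 + 12 + 9 + 5 = 77 (> 70).
The test is 'or': at least one threshold is exceeded.

Yes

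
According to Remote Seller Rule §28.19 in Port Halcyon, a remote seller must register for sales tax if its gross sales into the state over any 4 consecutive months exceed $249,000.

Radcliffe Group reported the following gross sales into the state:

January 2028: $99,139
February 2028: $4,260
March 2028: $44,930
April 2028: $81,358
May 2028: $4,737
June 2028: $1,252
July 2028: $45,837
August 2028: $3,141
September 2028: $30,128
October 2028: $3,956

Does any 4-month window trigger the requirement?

January 2028–April 2028: $99,139 + $4,260 + $44,930 + $81,358 = $229,687 (under)
February 2028–May 2028: $4,260 + $44,930 + $81,358 + $4,737 = $135,285 (under)
March 2028–June 2028: $44,930 + $81,358 + $4,737 + $1,252 = $132,277 (under)
April 2028–July 2028: $81,358 + $4,737 + $1,252 + $45,837 = $133,184 (under)
May 2028–August 2028: $4,737 + $1,252 + $45,837 + $3,141 = $54,967 (under)
June 2028–September 2028: $1,252 + $45,837 + $3,141 + $30,128 = $80,358 (under)
July 2028–October 2028: $45,837 + $3,141 + $30,128 + $3,956 = $83,062 (under)
No window exceeds $249,000.

No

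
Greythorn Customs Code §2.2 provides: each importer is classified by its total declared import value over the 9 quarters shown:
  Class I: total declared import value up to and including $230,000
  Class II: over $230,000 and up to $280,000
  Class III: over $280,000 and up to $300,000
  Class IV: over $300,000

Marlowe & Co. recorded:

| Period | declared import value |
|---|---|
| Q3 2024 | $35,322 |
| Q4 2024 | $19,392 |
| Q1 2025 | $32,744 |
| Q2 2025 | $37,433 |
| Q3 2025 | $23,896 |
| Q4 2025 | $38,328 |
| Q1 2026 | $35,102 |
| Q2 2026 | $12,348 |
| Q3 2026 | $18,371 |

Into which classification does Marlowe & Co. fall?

Class II

Total declared import value: $35,322 + $19,392 + $32,744 + $37,433 + $23,896 + $38,328 + $35,102 + $12,348 + $18,371 = $252,936.
$230,000 < $252,936 ≤ $280,000, so Class II applies.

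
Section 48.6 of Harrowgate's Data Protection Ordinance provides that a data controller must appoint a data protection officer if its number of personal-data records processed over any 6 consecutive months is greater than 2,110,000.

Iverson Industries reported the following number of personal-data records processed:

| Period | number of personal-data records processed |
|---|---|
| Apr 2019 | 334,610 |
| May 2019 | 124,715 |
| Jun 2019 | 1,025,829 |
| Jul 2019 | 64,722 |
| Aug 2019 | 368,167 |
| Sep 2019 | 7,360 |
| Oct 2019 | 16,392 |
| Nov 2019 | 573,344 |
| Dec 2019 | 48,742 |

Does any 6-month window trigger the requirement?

Apr 2019–Sep 2019: 334,610 + 124,715 + 1,025,829 + 64,722 + 368,167 + 7,360 = 1,925,403 (under)
May 2019–Oct 2019: 124,715 + 1,025,829 + 64,722 + 368,167 + 7,360 + 16,392 = 1,607,185 (under)
Jun 2019–Nov 2019: 1,025,829 + 64,722 + 368,167 + 7,360 + 16,392 + 573,344 = 2,055,814 (under)
Jul 2019–Dec 2019: 64,722 + 368,167 + 7,360 + 16,392 + 573,344 + 48,742 = 1,078,727 (under)
No window exceeds 2,110,000.

No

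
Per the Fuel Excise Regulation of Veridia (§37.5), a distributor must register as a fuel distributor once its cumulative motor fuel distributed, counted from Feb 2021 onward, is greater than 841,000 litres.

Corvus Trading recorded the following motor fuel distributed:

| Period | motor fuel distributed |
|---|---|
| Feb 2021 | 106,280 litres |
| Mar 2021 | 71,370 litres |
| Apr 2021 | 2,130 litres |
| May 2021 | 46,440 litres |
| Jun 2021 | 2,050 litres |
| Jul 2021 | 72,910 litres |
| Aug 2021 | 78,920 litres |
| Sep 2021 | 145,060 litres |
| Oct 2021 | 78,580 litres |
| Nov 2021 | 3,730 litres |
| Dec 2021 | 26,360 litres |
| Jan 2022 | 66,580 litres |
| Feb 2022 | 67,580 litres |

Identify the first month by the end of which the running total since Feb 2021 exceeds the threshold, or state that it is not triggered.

Through Feb 2021: 106,280 litres
Through Mar 2021: 177,650 litres
Through Apr 2021: 179,780 litres
Through May 2021: 226,220 litres
Through Jun 2021: 228,270 litres
Through Jul 2021: 301,180 litres
Through Aug 2021: 380,100 litres
Through Sep 2021: 525,160 litres
Through Oct 2021: 603,740 litres
Through Nov 2021: 607,470 litres
Through Dec 2021: 633,830 litres
Through Jan 2022: 700,410 litres
Through Feb 2022: 767,990 litres
Final cumulative total 767,990 litres ≤ 841,000 litres; the threshold is never exceeded.

Not triggered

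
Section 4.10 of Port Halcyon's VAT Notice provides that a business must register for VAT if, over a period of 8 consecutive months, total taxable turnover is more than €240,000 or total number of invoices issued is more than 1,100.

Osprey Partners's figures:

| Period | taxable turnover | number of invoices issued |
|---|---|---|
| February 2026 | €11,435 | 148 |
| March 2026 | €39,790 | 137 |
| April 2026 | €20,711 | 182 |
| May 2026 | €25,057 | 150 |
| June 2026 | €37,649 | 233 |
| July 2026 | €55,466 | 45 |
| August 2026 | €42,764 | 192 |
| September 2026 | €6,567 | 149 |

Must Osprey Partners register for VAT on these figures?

Total taxable turnover: €11,435 + €39,790 + €20,711 + €25,057 + €37,649 + €55,466 + €42,764 + €6,567 = €239,439 (≤ €240,000).
Total number of invoices issued: 148 + 137 + 182 + 150 + 233 + 45 + 192 + 149 = 1,236 (> 1,100).
The test is 'or': at least one threshold is exceeded.

Yes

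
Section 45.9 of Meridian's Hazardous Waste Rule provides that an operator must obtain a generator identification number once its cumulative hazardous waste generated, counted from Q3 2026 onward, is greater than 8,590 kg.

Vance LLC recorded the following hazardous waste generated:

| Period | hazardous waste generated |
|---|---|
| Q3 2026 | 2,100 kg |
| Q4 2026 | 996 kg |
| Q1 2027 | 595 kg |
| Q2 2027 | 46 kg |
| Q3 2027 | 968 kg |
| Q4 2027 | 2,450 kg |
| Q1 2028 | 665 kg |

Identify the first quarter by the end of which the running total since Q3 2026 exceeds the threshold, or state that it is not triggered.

Not triggered

Through Q3 2026: 2,100 kg
Through Q4 2026: 3,096 kg
Through Q1 2027: 3,691 kg
Through Q2 2027: 3,737 kg
Through Q3 2027: 4,705 kg
Through Q4 2027: 7,155 kg
Through Q1 2028: 7,820 kg
Final cumulative total 7,820 kg ≤ 8,590 kg; the threshold is never exceeded.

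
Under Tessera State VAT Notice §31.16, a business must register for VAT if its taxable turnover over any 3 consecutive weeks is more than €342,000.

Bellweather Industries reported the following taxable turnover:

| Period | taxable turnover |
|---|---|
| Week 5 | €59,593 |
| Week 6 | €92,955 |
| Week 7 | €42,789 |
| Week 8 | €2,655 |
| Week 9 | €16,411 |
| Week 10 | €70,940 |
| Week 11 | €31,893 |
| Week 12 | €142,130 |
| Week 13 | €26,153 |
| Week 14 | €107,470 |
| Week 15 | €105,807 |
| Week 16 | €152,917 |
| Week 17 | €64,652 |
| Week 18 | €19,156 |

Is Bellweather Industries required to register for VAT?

Week 5–Week 7: €59,593 + €92,955 + €42,789 = €195,337 (under)
Week 6–Week 8: €92,955 + €42,789 + €2,655 = €138,399 (under)
Week 7–Week 9: €42,789 + €2,655 + €16,411 = €61,855 (under)
Week 8–Week 10: €2,655 + €16,411 + €70,940 = €90,006 (under)
Week 9–Week 11: €16,411 + €70,940 + €31,893 = €119,244 (under)
Week 10–Week 12: €70,940 + €31,893 + €142,130 = €244,963 (under)
Week 11–Week 13: €31,893 + €142,130 + €26,153 = €200,176 (under)
Week 12–Week 14: €142,130 + €26,153 + €107,470 = €275,753 (under)
Week 13–Week 15: €26,153 + €107,470 + €105,807 = €239,430 (under)
Week 14–Week 16: €107,470 + €105,807 + €152,917 = €366,194 (over)
Week 15–Week 17: €105,807 + €152,917 + €64,652 = €323,376 (under)
Week 16–Week 18: €152,917 + €64,652 + €19,156 = €236,725 (under)
At least one window exceeds €342,000.

Yes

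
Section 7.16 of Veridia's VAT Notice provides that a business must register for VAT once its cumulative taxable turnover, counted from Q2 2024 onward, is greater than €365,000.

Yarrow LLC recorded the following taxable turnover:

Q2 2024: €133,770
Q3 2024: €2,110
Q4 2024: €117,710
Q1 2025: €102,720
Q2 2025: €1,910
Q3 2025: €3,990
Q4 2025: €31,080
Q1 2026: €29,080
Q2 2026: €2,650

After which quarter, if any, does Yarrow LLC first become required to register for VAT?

Q4 2025

Through Q2 2024: €133,770
Through Q3 2024: €135,880
Through Q4 2024: €253,590
Through Q1 2025: €356,310
Through Q2 2025: €358,220
Through Q3 2025: €362,210
Through Q4 2025: €393,290 ← exceeds threshold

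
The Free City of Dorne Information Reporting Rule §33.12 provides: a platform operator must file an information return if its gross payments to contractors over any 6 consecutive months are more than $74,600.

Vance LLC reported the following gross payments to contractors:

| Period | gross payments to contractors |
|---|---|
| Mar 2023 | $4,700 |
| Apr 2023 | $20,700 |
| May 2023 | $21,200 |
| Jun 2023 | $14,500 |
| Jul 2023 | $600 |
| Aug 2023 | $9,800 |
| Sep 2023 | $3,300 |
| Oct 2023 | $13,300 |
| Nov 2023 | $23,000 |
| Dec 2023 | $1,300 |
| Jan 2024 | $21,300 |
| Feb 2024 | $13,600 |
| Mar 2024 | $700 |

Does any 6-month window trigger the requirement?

Yes

Mar 2023–Aug 2023: $4,700 + $20,700 + $21,200 + $14,500 + $600 + $9,800 = $71,500 (under)
Apr 2023–Sep 2023: $20,700 + $21,200 + $14,500 + $600 + $9,800 + $3,300 = $70,100 (under)
May 2023–Oct 2023: $21,200 + $14,500 + $600 + $9,800 + $3,300 + $13,300 = $62,700 (under)
Jun 2023–Nov 2023: $14,500 + $600 + $9,800 + $3,300 + $13,300 + $23,000 = $64,500 (under)
Jul 2023–Dec 2023: $600 + $9,800 + $3,300 + $13,300 + $23,000 + $1,300 = $51,300 (under)
Aug 2023–Jan 2024: $9,800 + $3,300 + $13,300 + $23,000 + $1,300 + $21,300 = $72,000 (under)
Sep 2023–Feb 2024: $3,300 + $13,300 + $23,000 + $1,300 + $21,300 + $13,600 = $75,800 (over)
Oct 2023–Mar 2024: $13,300 + $23,000 + $1,300 + $21,300 + $13,600 + $700 = $73,200 (under)
At least one window exceeds $74,600.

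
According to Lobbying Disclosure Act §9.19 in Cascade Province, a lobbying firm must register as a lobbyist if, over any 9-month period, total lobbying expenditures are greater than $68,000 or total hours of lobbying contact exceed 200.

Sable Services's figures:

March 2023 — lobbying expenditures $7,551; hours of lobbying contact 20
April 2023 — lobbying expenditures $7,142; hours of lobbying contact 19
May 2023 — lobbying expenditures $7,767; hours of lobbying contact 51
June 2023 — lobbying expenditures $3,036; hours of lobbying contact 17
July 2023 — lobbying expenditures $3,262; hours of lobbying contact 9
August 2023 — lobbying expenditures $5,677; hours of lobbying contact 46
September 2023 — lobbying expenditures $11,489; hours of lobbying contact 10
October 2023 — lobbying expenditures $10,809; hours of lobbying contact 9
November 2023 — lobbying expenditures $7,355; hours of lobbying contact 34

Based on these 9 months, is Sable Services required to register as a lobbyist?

Total lobbying expenditures: $7,551 + $7,142 + $7,767 + $3,036 + $3,262 + $5,677 + $11,489 + $10,809 + $7,355 = $64,088 (≤ $68,000).
Total hours of lobbying contact: 20 + 19 + 51 + 17 + 9 + 46 + 10 + 9 + 34 = 215 (> 200).
The test is 'or': at least one threshold is exceeded.

Yes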